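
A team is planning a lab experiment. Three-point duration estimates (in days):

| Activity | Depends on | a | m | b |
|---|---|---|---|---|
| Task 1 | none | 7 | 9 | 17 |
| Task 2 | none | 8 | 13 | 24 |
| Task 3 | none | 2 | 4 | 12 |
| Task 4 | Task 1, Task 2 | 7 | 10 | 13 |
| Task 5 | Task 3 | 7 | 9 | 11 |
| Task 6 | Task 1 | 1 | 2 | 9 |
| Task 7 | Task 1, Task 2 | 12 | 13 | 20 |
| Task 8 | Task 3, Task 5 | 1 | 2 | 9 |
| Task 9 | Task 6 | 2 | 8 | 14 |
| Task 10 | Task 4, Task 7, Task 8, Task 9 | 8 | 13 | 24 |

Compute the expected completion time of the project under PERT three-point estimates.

42 days

te_Task 1 = (7 + 4·9 + 17)/6 = 60/6 = 10
te_Task 2 = (8 + 4·13 + 24)/6 = 84/6 = 14
te_Task 3 = (2 + 4·4 + 12)/6 = 30/6 = 5
te_Task 4 = (7 + 4·10 + 13)/6 = 60/6 = 10
te_Task 5 = (7 + 4·9 + 11)/6 = 54/6 = 9
te_Task 6 = (1 + 4·2 + 9)/6 = 18/6 = 3
te_Task 7 = (12 + 4·13 + 20)/6 = 84/6 = 14
te_Task 8 = (1 + 4·2 + 9)/6 = 18/6 = 3
te_Task 9 = (2 + 4·8 + 14)/6 = 48/6 = 8
te_Task 10 = (8 + 4·13 + 24)/6 = 84/6 = 14

Forward pass:
ES_Task 1 = 0; EF_Task 1 = 10
ES_Task 2 = 0; EF_Task 2 = 14
ES_Task 3 = 0; EF_Task 3 = 5
ES_Task 4 = max(EF_Task 1=10, EF_Task 2=14) = 14; EF_Task 4 = 14+10 = 24
ES_Task 5 = 5; EF_Task 5 = 5+9 = 14
ES_Task 6 = 10; EF_Task 6 = 10+3 = 13
ES_Task 7 = max(EF_Task 1=10, EF_Task 2=14) = 14; EF_Task 7 = 14+14 = 28
ES_Task 8 = max(EF_Task 3=5, EF_Task 5=14) = 14; EF_Task 8 = 14+3 = 17
ES_Task 9 = 13; EF_Task 9 = 13+8 = 21
ES_Task 10 = max(EF_Task 4=24, EF_Task 7=28, EF_Task 8=17, EF_Task 9=21) = 28; EF_Task 10 = 28+14 = 42
Expected project duration μ = 42 days. Critical path: Task 2 → Task 7 → Task 10.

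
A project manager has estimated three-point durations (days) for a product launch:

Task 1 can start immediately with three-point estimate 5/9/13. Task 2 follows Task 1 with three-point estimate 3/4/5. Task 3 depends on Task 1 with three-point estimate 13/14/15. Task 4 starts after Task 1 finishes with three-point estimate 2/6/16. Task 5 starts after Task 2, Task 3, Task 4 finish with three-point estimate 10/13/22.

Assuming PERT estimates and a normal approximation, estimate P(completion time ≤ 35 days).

0.205

te_Task 1 = (5 + 4·9 + 13)/6 = 54/6 = 9; σ²_Task 1 = ((13−5)/6)² = 1.778
te_Task 2 = (3 + 4·4 + 5)/6 = 24/6 = 4; σ²_Task 2 = ((5−3)/6)² = 0.111
te_Task 3 = (13 + 4·14 + 15)/6 = 84/6 = 14; σ²_Task 3 = ((15−13)/6)² = 0.111
te_Task 4 = (2 + 4·6 + 16)/6 = 42/6 = 7; σ²_Task 4 = ((16−2)/6)² = 5.444
te_Task 5 = (10 + 4·13 + 22)/6 = 84/6 = 14; σ²_Task 5 = ((22−10)/6)² = 4.000

Forward pass:
ES_Task 1 = 0; EF_Task 1 = 9
ES_Task 2 = 9; EF_Task 2 = 9+4 = 13
ES_Task 3 = 9; EF_Task 3 = 9+14 = 23
ES_Task 4 = 9; EF_Task 4 = 9+7 = 16
ES_Task 5 = max(EF_Task 2=13, EF_Task 3=23, EF_Task 4=16) = 23; EF_Task 5 = 23+14 = 37
Expected project duration μ = 37 days. Critical path: Task 1 → Task 3 → Task 5.

Variance along critical path = 1.778 + 0.111 + 4.000 = 5.889; σ = √5.889 = 2.427 days.
Z = (35 − 37) / 2.427 = -0.824
P(T ≤ 35) = Φ(-0.824) ≈ 0.205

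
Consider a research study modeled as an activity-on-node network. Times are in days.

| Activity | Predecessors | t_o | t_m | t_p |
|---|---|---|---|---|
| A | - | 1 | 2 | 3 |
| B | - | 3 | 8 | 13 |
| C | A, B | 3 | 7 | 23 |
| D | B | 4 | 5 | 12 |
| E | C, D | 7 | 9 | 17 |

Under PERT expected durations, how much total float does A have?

te_A = (1 + 4·2 + 3)/6 = 12/6 = 2
te_B = (3 + 4·8 + 13)/6 = 48/6 = 8
te_C = (3 + 4·7 + 23)/6 = 54/6 = 9
te_D = (4 + 4·5 + 12)/6 = 36/6 = 6
te_E = (7 + 4·9 + 17)/6 = 60/6 = 10

Forward pass:
ES_A = 0; EF_A = 2
ES_B = 0; EF_B = 8
ES_C = max(EF_A=2, EF_B=8) = 8; EF_C = 8+9 = 17
ES_D = 8; EF_D = 8+6 = 14
ES_E = max(EF_C=17, EF_D=14) = 17; EF_E = 17+10 = 27
Expected project duration μ = 27 days. Critical path: B → C → E.

Backward pass:
LF_E = 27; LS_E = 27−10 = 17
LF_D = LS_E = 17; LS_D = 17−6 = 11
LF_C = LS_E = 17; LS_C = 17−9 = 8
LF_B = min(LS_C=8, LS_D=11) = 8; LS_B = 8−8 = 0
LF_A = LS_C = 8; LS_A = 8−2 = 6
Slack_A = LS_A − ES_A = 6 − 0 = 6

6 days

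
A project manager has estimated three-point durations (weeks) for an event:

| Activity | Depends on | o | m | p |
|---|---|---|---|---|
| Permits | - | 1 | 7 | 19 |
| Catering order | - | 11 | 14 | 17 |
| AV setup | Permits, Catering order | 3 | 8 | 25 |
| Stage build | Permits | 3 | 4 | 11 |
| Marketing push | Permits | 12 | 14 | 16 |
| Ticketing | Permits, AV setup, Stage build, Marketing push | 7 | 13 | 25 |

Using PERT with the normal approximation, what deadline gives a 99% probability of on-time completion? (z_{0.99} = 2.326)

49.3 weeks

te_Permits = (1 + 4·7 + 19)/6 = 48/6 = 8; σ²_Permits = ((19−1)/6)² = 9.000
te_Catering order = (11 + 4·14 + 17)/6 = 84/6 = 14; σ²_Catering order = ((17−11)/6)² = 1.000
te_AV setup = (3 + 4·8 + 25)/6 = 60/6 = 10; σ²_AV setup = ((25−3)/6)² = 13.444
te_Stage build = (3 + 4·4 + 11)/6 = 30/6 = 5; σ²_Stage build = ((11−3)/6)² = 1.778
te_Marketing push = (12 + 4·14 + 16)/6 = 84/6 = 14; σ²_Marketing push = ((16−12)/6)² = 0.444
te_Ticketing = (7 + 4·13 + 25)/6 = 84/6 = 14; σ²_Ticketing = ((25−7)/6)² = 9.000

Forward pass:
ES_Permits = 0; EF_Permits = 8
ES_Catering order = 0; EF_Catering order = 14
ES_AV setup = max(EF_Permits=8, EF_Catering order=14) = 14; EF_AV setup = 14+10 = 24
ES_Stage build = 8; EF_Stage build = 8+5 = 13
ES_Marketing push = 8; EF_Marketing push = 8+14 = 22
ES_Ticketing = max(EF_Permits=8, EF_AV setup=24, EF_Stage build=13, EF_Marketing push=22) = 24; EF_Ticketing = 24+14 = 38
Expected project duration μ = 38 weeks. Critical path: Catering order → AV setup → Ticketing.

Variance along critical path = 1.000 + 13.444 + 9.000 = 23.444; σ = 4.842 weeks.
D = μ + z·σ = 38 + 2.326·4.842 = 49.3 weeks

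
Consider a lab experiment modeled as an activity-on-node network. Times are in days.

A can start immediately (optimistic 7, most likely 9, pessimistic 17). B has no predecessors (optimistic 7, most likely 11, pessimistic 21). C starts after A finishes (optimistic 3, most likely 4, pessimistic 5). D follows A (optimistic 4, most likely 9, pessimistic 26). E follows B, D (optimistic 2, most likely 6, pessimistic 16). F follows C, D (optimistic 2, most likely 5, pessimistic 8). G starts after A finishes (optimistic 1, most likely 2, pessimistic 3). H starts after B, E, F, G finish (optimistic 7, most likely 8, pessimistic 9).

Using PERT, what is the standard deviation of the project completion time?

te_A = (7 + 4·9 + 17)/6 = 60/6 = 10; σ²_A = ((17−7)/6)² = 2.778
te_B = (7 + 4·11 + 21)/6 = 72/6 = 12; σ²_B = ((21−7)/6)² = 5.444
te_C = (3 + 4·4 + 5)/6 = 24/6 = 4; σ²_C = ((5−3)/6)² = 0.111
te_D = (4 + 4·9 + 26)/6 = 66/6 = 11; σ²_D = ((26−4)/6)² = 13.444
te_E = (2 + 4·6 + 16)/6 = 42/6 = 7; σ²_E = ((16−2)/6)² = 5.444
te_F = (2 + 4·5 + 8)/6 = 30/6 = 5; σ²_F = ((8−2)/6)² = 1.000
te_G = (1 + 4·2 + 3)/6 = 12/6 = 2; σ²_G = ((3−1)/6)² = 0.111
te_H = (7 + 4·8 + 9)/6 = 48/6 = 8; σ²_H = ((9−7)/6)² = 0.111

Forward pass:
ES_A = 0; EF_A = 10
ES_B = 0; EF_B = 12
ES_C = 10; EF_C = 10+4 = 14
ES_D = 10; EF_D = 10+11 = 21
ES_E = max(EF_B=12, EF_D=21) = 21; EF_E = 21+7 = 28
ES_F = max(EF_C=14, EF_D=21) = 21; EF_F = 21+5 = 26
ES_G = 10; EF_G = 10+2 = 12
ES_H = max(EF_B=12, EF_E=28, EF_F=26, EF_G=12) = 28; EF_H = 28+8 = 36
Expected project duration μ = 36 days. Critical path: A → D → E → H.

Variance along critical path = 2.778 + 13.444 + 5.444 + 0.111 = 21.778
σ = √21.778 = 4.667 days

4.67 days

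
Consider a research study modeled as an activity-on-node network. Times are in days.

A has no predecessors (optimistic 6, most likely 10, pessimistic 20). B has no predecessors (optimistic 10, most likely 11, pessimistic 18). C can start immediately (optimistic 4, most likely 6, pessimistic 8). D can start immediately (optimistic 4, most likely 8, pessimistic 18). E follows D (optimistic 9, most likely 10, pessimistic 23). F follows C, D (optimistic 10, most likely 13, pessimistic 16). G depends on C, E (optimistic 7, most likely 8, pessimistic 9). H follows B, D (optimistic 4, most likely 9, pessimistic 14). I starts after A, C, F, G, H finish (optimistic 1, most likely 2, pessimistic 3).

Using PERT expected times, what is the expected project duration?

31 days

te_A = (6 + 4·10 + 20)/6 = 66/6 = 11
te_B = (10 + 4·11 + 18)/6 = 72/6 = 12
te_C = (4 + 4·6 + 8)/6 = 36/6 = 6
te_D = (4 + 4·8 + 18)/6 = 54/6 = 9
te_E = (9 + 4·10 + 23)/6 = 72/6 = 12
te_F = (10 + 4·13 + 16)/6 = 78/6 = 13
te_G = (7 + 4·8 + 9)/6 = 48/6 = 8
te_H = (4 + 4·9 + 14)/6 = 54/6 = 9
te_I = (1 + 4·2 + 3)/6 = 12/6 = 2

Forward pass:
ES_A = 0; EF_A = 11
ES_B = 0; EF_B = 12
ES_C = 0; EF_C = 6
ES_D = 0; EF_D = 9
ES_E = 9; EF_E = 9+12 = 21
ES_F = max(EF_C=6, EF_D=9) = 9; EF_F = 9+13 = 22
ES_G = max(EF_C=6, EF_E=21) = 21; EF_G = 21+8 = 29
ES_H = max(EF_B=12, EF_D=9) = 12; EF_H = 12+9 = 21
ES_I = max(EF_A=11, EF_C=6, EF_F=22, EF_G=29, EF_H=21) = 29; EF_I = 29+2 = 31
Expected project duration μ = 31 days. Critical path: D → E → G → I.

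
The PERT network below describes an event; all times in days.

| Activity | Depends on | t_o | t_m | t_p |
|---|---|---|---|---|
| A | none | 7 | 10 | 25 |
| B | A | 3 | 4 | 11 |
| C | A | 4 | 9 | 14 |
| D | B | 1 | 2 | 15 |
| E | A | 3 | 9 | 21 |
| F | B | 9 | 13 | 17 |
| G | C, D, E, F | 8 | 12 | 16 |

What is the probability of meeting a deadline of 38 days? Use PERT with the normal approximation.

te_A = (7 + 4·10 + 25)/6 = 72/6 = 12; σ²_A = ((25−7)/6)² = 9.000
te_B = (3 + 4·4 + 11)/6 = 30/6 = 5; σ²_B = ((11−3)/6)² = 1.778
te_C = (4 + 4·9 + 14)/6 = 54/6 = 9; σ²_C = ((14−4)/6)² = 2.778
te_D = (1 + 4·2 + 15)/6 = 24/6 = 4; σ²_D = ((15−1)/6)² = 5.444
te_E = (3 + 4·9 + 21)/6 = 60/6 = 10; σ²_E = ((21−3)/6)² = 9.000
te_F = (9 + 4·13 + 17)/6 = 78/6 = 13; σ²_F = ((17−9)/6)² = 1.778
te_G = (8 + 4·12 + 16)/6 = 72/6 = 12; σ²_G = ((16−8)/6)² = 1.778

Forward pass:
ES_A = 0; EF_A = 12
ES_B = 12; EF_B = 12+5 = 17
ES_C = 12; EF_C = 12+9 = 21
ES_D = 17; EF_D = 17+4 = 21
ES_E = 12; EF_E = 12+10 = 22
ES_F = 17; EF_F = 17+13 = 30
ES_G = max(EF_C=21, EF_D=21, EF_E=22, EF_F=30) = 30; EF_G = 30+12 = 42
Expected project duration μ = 42 days. Critical path: A → B → F → G.

Variance along critical path = 9.000 + 1.778 + 1.778 + 1.778 = 14.333; σ = √14.333 = 3.786 days.
Z = (38 − 42) / 3.786 = -1.057
P(T ≤ 38) = Φ(-1.057) ≈ 0.145

0.145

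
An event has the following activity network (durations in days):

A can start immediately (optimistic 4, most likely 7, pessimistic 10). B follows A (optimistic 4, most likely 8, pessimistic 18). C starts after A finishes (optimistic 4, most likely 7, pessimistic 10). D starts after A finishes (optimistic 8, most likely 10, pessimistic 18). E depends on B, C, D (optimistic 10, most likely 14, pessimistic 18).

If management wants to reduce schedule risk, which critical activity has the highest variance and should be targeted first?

te_A = (4 + 4·7 + 10)/6 = 42/6 = 7; σ²_A = ((10−4)/6)² = 1.000
te_B = (4 + 4·8 + 18)/6 = 54/6 = 9; σ²_B = ((18−4)/6)² = 5.444
te_C = (4 + 4·7 + 10)/6 = 42/6 = 7; σ²_C = ((10−4)/6)² = 1.000
te_D = (8 + 4·10 + 18)/6 = 66/6 = 11; σ²_D = ((18−8)/6)² = 2.778
te_E = (10 + 4·14 + 18)/6 = 84/6 = 14; σ²_E = ((18−10)/6)² = 1.778

Forward pass:
ES_A = 0; EF_A = 7
ES_B = 7; EF_B = 7+9 = 16
ES_C = 7; EF_C = 7+7 = 14
ES_D = 7; EF_D = 7+11 = 18
ES_E = max(EF_B=16, EF_C=14, EF_D=18) = 18; EF_E = 18+14 = 32
Expected project duration μ = 32 days. Critical path: A → D → E.

Variances on critical path: σ²_A=1.000, σ²_D=2.778, σ²_E=1.778.
Largest is σ²_D = 2.778.

D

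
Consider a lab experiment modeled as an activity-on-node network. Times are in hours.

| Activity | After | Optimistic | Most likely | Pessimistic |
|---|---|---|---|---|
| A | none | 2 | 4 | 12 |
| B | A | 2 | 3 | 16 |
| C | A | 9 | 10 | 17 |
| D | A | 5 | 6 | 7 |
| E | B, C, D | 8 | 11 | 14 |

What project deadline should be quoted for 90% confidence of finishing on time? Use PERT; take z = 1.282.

30.0 hours

te_A = (2 + 4·4 + 12)/6 = 30/6 = 5; σ²_A = ((12−2)/6)² = 2.778
te_B = (2 + 4·3 + 16)/6 = 30/6 = 5; σ²_B = ((16−2)/6)² = 5.444
te_C = (9 + 4·10 + 17)/6 = 66/6 = 11; σ²_C = ((17−9)/6)² = 1.778
te_D = (5 + 4·6 + 7)/6 = 36/6 = 6; σ²_D = ((7−5)/6)² = 0.111
te_E = (8 + 4·11 + 14)/6 = 66/6 = 11; σ²_E = ((14−8)/6)² = 1.000

Forward pass:
ES_A = 0; EF_A = 5
ES_B = 5; EF_B = 5+5 = 10
ES_C = 5; EF_C = 5+11 = 16
ES_D = 5; EF_D = 5+6 = 11
ES_E = max(EF_B=10, EF_C=16, EF_D=11) = 16; EF_E = 16+11 = 27
Expected project duration μ = 27 hours. Critical path: A → C → E.

Variance along critical path = 2.778 + 1.778 + 1.000 = 5.556; σ = 2.357 hours.
D = μ + z·σ = 27 + 1.282·2.357 = 30.0 hours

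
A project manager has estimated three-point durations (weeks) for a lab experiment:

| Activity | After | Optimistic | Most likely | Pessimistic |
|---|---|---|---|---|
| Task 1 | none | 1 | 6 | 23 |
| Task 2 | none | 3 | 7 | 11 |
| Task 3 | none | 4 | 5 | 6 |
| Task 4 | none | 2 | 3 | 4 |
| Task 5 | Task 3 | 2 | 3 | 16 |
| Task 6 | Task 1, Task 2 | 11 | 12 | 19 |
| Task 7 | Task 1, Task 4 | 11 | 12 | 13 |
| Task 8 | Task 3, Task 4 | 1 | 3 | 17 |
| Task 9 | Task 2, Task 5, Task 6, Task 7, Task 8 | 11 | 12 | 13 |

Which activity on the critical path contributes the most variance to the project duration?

te_Task 1 = (1 + 4·6 + 23)/6 = 48/6 = 8; σ²_Task 1 = ((23−1)/6)² = 13.444
te_Task 2 = (3 + 4·7 + 11)/6 = 42/6 = 7; σ²_Task 2 = ((11−3)/6)² = 1.778
te_Task 3 = (4 + 4·5 + 6)/6 = 30/6 = 5; σ²_Task 3 = ((6−4)/6)² = 0.111
te_Task 4 = (2 + 4·3 + 4)/6 = 18/6 = 3; σ²_Task 4 = ((4−2)/6)² = 0.111
te_Task 5 = (2 + 4·3 + 16)/6 = 30/6 = 5; σ²_Task 5 = ((16−2)/6)² = 5.444
te_Task 6 = (11 + 4·12 + 19)/6 = 78/6 = 13; σ²_Task 6 = ((19−11)/6)² = 1.778
te_Task 7 = (11 + 4·12 + 13)/6 = 72/6 = 12; σ²_Task 7 = ((13−11)/6)² = 0.111
te_Task 8 = (1 + 4·3 + 17)/6 = 30/6 = 5; σ²_Task 8 = ((17−1)/6)² = 7.111
te_Task 9 = (11 + 4·12 + 13)/6 = 72/6 = 12; σ²_Task 9 = ((13−11)/6)² = 0.111

Forward pass:
ES_Task 1 = 0; EF_Task 1 = 8
ES_Task 2 = 0; EF_Task 2 = 7
ES_Task 3 = 0; EF_Task 3 = 5
ES_Task 4 = 0; EF_Task 4 = 3
ES_Task 5 = 5; EF_Task 5 = 5+5 = 10
ES_Task 6 = max(EF_Task 1=8, EF_Task 2=7) = 8; EF_Task 6 = 8+13 = 21
ES_Task 7 = max(EF_Task 1=8, EF_Task 4=3) = 8; EF_Task 7 = 8+12 = 20
ES_Task 8 = max(EF_Task 3=5, EF_Task 4=3) = 5; EF_Task 8 = 5+5 = 10
ES_Task 9 = max(EF_Task 2=7, EF_Task 5=10, EF_Task 6=21, EF_Task 7=20, EF_Task 8=10) = 21; EF_Task 9 = 21+12 = 33
Expected project duration μ = 33 weeks. Critical path: Task 1 → Task 6 → Task 9.

Variances on critical path: σ²_Task 1=13.444, σ²_Task 6=1.778, σ²_Task 9=0.111.
Largest is σ²_Task 1 = 13.444.

Task 1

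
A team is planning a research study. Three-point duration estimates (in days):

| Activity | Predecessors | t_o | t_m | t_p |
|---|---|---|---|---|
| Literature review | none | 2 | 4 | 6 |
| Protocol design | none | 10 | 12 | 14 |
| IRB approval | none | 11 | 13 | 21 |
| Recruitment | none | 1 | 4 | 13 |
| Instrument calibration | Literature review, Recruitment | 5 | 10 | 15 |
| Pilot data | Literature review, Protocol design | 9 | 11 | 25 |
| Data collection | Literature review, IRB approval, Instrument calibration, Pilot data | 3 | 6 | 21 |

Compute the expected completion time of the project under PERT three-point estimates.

33 days

te_Literature review = (2 + 4·4 + 6)/6 = 24/6 = 4
te_Protocol design = (10 + 4·12 + 14)/6 = 72/6 = 12
te_IRB approval = (11 + 4·13 + 21)/6 = 84/6 = 14
te_Recruitment = (1 + 4·4 + 13)/6 = 30/6 = 5
te_Instrument calibration = (5 + 4·10 + 15)/6 = 60/6 = 10
te_Pilot data = (9 + 4·11 + 25)/6 = 78/6 = 13
te_Data collection = (3 + 4·6 + 21)/6 = 48/6 = 8

Forward pass:
ES_Literature review = 0; EF_Literature review = 4
ES_Protocol design = 0; EF_Protocol design = 12
ES_IRB approval = 0; EF_IRB approval = 14
ES_Recruitment = 0; EF_Recruitment = 5
ES_Instrument calibration = max(EF_Literature review=4, EF_Recruitment=5) = 5; EF_Instrument calibration = 5+10 = 15
ES_Pilot data = max(EF_Literature review=4, EF_Protocol design=12) = 12; EF_Pilot data = 12+13 = 25
ES_Data collection = max(EF_Literature review=4, EF_IRB approval=14, EF_Instrument calibration=15, EF_Pilot data=25) = 25; EF_Data collection = 25+8 = 33
Expected project duration μ = 33 days. Critical path: Protocol design → Pilot data → Data collection.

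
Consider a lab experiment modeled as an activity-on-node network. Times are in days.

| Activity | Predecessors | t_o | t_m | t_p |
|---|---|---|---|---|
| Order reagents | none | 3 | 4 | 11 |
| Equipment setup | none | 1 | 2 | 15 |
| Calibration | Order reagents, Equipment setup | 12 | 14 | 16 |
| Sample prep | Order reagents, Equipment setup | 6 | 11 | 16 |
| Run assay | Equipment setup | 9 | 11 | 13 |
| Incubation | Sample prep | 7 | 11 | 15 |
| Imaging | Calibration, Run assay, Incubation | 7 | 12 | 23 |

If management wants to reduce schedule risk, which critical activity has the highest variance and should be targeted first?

te_Order reagents = (3 + 4·4 + 11)/6 = 30/6 = 5; σ²_Order reagents = ((11−3)/6)² = 1.778
te_Equipment setup = (1 + 4·2 + 15)/6 = 24/6 = 4; σ²_Equipment setup = ((15−1)/6)² = 5.444
te_Calibration = (12 + 4·14 + 16)/6 = 84/6 = 14; σ²_Calibration = ((16−12)/6)² = 0.444
te_Sample prep = (6 + 4·11 + 16)/6 = 66/6 = 11; σ²_Sample prep = ((16−6)/6)² = 2.778
te_Run assay = (9 + 4·11 + 13)/6 = 66/6 = 11; σ²_Run assay = ((13−9)/6)² = 0.444
te_Incubation = (7 + 4·11 + 15)/6 = 66/6 = 11; σ²_Incubation = ((15−7)/6)² = 1.778
te_Imaging = (7 + 4·12 + 23)/6 = 78/6 = 13; σ²_Imaging = ((23−7)/6)² = 7.111

Forward pass:
ES_Order reagents = 0; EF_Order reagents = 5
ES_Equipment setup = 0; EF_Equipment setup = 4
ES_Calibration = max(EF_Order reagents=5, EF_Equipment setup=4) = 5; EF_Calibration = 5+14 = 19
ES_Sample prep = max(EF_Order reagents=5, EF_Equipment setup=4) = 5; EF_Sample prep = 5+11 = 16
ES_Run assay = 4; EF_Run assay = 4+11 = 15
ES_Incubation = 16; EF_Incubation = 16+11 = 27
ES_Imaging = max(EF_Calibration=19, EF_Run assay=15, EF_Incubation=27) = 27; EF_Imaging = 27+13 = 40
Expected project duration μ = 40 days. Critical path: Order reagents → Sample prep → Incubation → Imaging.

Variances on critical path: σ²_Order reagents=1.778, σ²_Sample prep=2.778, σ²_Incubation=1.778, σ²_Imaging=7.111.
Largest is σ²_Imaging = 7.111.

Imaging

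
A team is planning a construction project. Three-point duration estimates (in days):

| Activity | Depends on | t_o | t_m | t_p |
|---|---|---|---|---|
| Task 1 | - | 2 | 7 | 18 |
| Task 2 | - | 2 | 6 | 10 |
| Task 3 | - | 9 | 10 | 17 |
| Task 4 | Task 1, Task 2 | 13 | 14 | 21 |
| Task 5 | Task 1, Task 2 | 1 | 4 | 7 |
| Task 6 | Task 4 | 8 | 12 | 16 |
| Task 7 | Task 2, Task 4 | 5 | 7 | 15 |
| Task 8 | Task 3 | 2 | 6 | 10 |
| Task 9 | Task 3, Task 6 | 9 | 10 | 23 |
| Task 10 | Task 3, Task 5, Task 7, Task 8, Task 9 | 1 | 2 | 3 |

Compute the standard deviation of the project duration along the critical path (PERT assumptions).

4.03 days

te_Task 1 = (2 + 4·7 + 18)/6 = 48/6 = 8; σ²_Task 1 = ((18−2)/6)² = 7.111
te_Task 2 = (2 + 4·6 + 10)/6 = 36/6 = 6; σ²_Task 2 = ((10−2)/6)² = 1.778
te_Task 3 = (9 + 4·10 + 17)/6 = 66/6 = 11; σ²_Task 3 = ((17−9)/6)² = 1.778
te_Task 4 = (13 + 4·14 + 21)/6 = 90/6 = 15; σ²_Task 4 = ((21−13)/6)² = 1.778
te_Task 5 = (1 + 4·4 + 7)/6 = 24/6 = 4; σ²_Task 5 = ((7−1)/6)² = 1.000
te_Task 6 = (8 + 4·12 + 16)/6 = 72/6 = 12; σ²_Task 6 = ((16−8)/6)² = 1.778
te_Task 7 = (5 + 4·7 + 15)/6 = 48/6 = 8; σ²_Task 7 = ((15−5)/6)² = 2.778
te_Task 8 = (2 + 4·6 + 10)/6 = 36/6 = 6; σ²_Task 8 = ((10−2)/6)² = 1.778
te_Task 9 = (9 + 4·10 + 23)/6 = 72/6 = 12; σ²_Task 9 = ((23−9)/6)² = 5.444
te_Task 10 = (1 + 4·2 + 3)/6 = 12/6 = 2; σ²_Task 10 = ((3−1)/6)² = 0.111

Forward pass:
ES_Task 1 = 0; EF_Task 1 = 8
ES_Task 2 = 0; EF_Task 2 = 6
ES_Task 3 = 0; EF_Task 3 = 11
ES_Task 4 = max(EF_Task 1=8, EF_Task 2=6) = 8; EF_Task 4 = 8+15 = 23
ES_Task 5 = max(EF_Task 1=8, EF_Task 2=6) = 8; EF_Task 5 = 8+4 = 12
ES_Task 6 = 23; EF_Task 6 = 23+12 = 35
ES_Task 7 = max(EF_Task 2=6, EF_Task 4=23) = 23; EF_Task 7 = 23+8 = 31
ES_Task 8 = 11; EF_Task 8 = 11+6 = 17
ES_Task 9 = max(EF_Task 3=11, EF_Task 6=35) = 35; EF_Task 9 = 35+12 = 47
ES_Task 10 = max(EF_Task 3=11, EF_Task 5=12, EF_Task 7=31, EF_Task 8=17, EF_Task 9=47) = 47; EF_Task 10 = 47+2 = 49
Expected project duration μ = 49 days. Critical path: Task 1 → Task 4 → Task 6 → Task 9 → Task 10.

Variance along critical path = 7.111 + 1.778 + 1.778 + 5.444 + 0.111 = 16.222
σ = √16.222 = 4.028 days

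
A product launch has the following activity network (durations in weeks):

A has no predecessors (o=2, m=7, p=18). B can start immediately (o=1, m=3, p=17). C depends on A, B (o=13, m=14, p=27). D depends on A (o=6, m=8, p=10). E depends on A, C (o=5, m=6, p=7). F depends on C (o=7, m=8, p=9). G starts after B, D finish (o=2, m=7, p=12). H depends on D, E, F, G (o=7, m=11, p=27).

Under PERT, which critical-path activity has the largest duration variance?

te_A = (2 + 4·7 + 18)/6 = 48/6 = 8; σ²_A = ((18−2)/6)² = 7.111
te_B = (1 + 4·3 + 17)/6 = 30/6 = 5; σ²_B = ((17−1)/6)² = 7.111
te_C = (13 + 4·14 + 27)/6 = 96/6 = 16; σ²_C = ((27−13)/6)² = 5.444
te_D = (6 + 4·8 + 10)/6 = 48/6 = 8; σ²_D = ((10−6)/6)² = 0.444
te_E = (5 + 4·6 + 7)/6 = 36/6 = 6; σ²_E = ((7−5)/6)² = 0.111
te_F = (7 + 4·8 + 9)/6 = 48/6 = 8; σ²_F = ((9−7)/6)² = 0.111
te_G = (2 + 4·7 + 12)/6 = 42/6 = 7; σ²_G = ((12−2)/6)² = 2.778
te_H = (7 + 4·11 + 27)/6 = 78/6 = 13; σ²_H = ((27−7)/6)² = 11.111

Forward pass:
ES_A = 0; EF_A = 8
ES_B = 0; EF_B = 5
ES_C = max(EF_A=8, EF_B=5) = 8; EF_C = 8+16 = 24
ES_D = 8; EF_D = 8+8 = 16
ES_E = max(EF_A=8, EF_C=24) = 24; EF_E = 24+6 = 30
ES_F = 24; EF_F = 24+8 = 32
ES_G = max(EF_B=5, EF_D=16) = 16; EF_G = 16+7 = 23
ES_H = max(EF_D=16, EF_E=30, EF_F=32, EF_G=23) = 32; EF_H = 32+13 = 45
Expected project duration μ = 45 weeks. Critical path: A → C → F → H.

Variances on critical path: σ²_A=7.111, σ²_C=5.444, σ²_F=0.111, σ²_H=11.111.
Largest is σ²_H = 11.111.

H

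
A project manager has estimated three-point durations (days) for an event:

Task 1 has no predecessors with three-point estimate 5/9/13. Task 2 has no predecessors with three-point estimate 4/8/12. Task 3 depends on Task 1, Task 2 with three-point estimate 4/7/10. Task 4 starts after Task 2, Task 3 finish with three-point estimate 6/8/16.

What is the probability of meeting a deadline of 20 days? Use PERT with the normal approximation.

0.017

te_Task 1 = (5 + 4·9 + 13)/6 = 54/6 = 9; σ²_Task 1 = ((13−5)/6)² = 1.778
te_Task 2 = (4 + 4·8 + 12)/6 = 48/6 = 8; σ²_Task 2 = ((12−4)/6)² = 1.778
te_Task 3 = (4 + 4·7 + 10)/6 = 42/6 = 7; σ²_Task 3 = ((10−4)/6)² = 1.000
te_Task 4 = (6 + 4·8 + 16)/6 = 54/6 = 9; σ²_Task 4 = ((16−6)/6)² = 2.778

Forward pass:
ES_Task 1 = 0; EF_Task 1 = 9
ES_Task 2 = 0; EF_Task 2 = 8
ES_Task 3 = max(EF_Task 1=9, EF_Task 2=8) = 9; EF_Task 3 = 9+7 = 16
ES_Task 4 = max(EF_Task 2=8, EF_Task 3=16) = 16; EF_Task 4 = 16+9 = 25
Expected project duration μ = 25 days. Critical path: Task 1 → Task 3 → Task 4.

Variance along critical path = 1.778 + 1.000 + 2.778 = 5.556; σ = √5.556 = 2.357 days.
Z = (20 − 25) / 2.357 = -2.121
P(T ≤ 20) = Φ(-2.121) ≈ 0.017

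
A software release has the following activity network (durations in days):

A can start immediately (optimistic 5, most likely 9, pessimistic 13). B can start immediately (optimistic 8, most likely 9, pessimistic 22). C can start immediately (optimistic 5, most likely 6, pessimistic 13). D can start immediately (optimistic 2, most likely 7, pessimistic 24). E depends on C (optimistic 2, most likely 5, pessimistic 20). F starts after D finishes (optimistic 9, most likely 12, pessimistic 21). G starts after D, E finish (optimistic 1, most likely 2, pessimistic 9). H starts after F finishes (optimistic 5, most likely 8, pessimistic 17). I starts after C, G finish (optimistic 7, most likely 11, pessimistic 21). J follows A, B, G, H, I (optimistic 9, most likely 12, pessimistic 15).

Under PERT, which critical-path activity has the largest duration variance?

te_A = (5 + 4·9 + 13)/6 = 54/6 = 9; σ²_A = ((13−5)/6)² = 1.778
te_B = (8 + 4·9 + 22)/6 = 66/6 = 11; σ²_B = ((22−8)/6)² = 5.444
te_C = (5 + 4·6 + 13)/6 = 42/6 = 7; σ²_C = ((13−5)/6)² = 1.778
te_D = (2 + 4·7 + 24)/6 = 54/6 = 9; σ²_D = ((24−2)/6)² = 13.444
te_E = (2 + 4·5 + 20)/6 = 42/6 = 7; σ²_E = ((20−2)/6)² = 9.000
te_F = (9 + 4·12 + 21)/6 = 78/6 = 13; σ²_F = ((21−9)/6)² = 4.000
te_G = (1 + 4·2 + 9)/6 = 18/6 = 3; σ²_G = ((9−1)/6)² = 1.778
te_H = (5 + 4·8 + 17)/6 = 54/6 = 9; σ²_H = ((17−5)/6)² = 4.000
te_I = (7 + 4·11 + 21)/6 = 72/6 = 12; σ²_I = ((21−7)/6)² = 5.444
te_J = (9 + 4·12 + 15)/6 = 72/6 = 12; σ²_J = ((15−9)/6)² = 1.000

Forward pass:
ES_A = 0; EF_A = 9
ES_B = 0; EF_B = 11
ES_C = 0; EF_C = 7
ES_D = 0; EF_D = 9
ES_E = 7; EF_E = 7+7 = 14
ES_F = 9; EF_F = 9+13 = 22
ES_G = max(EF_D=9, EF_E=14) = 14; EF_G = 14+3 = 17
ES_H = 22; EF_H = 22+9 = 31
ES_I = max(EF_C=7, EF_G=17) = 17; EF_I = 17+12 = 29
ES_J = max(EF_A=9, EF_B=11, EF_G=17, EF_H=31, EF_I=29) = 31; EF_J = 31+12 = 43
Expected project duration μ = 43 days. Critical path: D → F → H → J.

Variances on critical path: σ²_D=13.444, σ²_F=4.000, σ²_H=4.000, σ²_J=1.000.
Largest is σ²_D = 13.444.

D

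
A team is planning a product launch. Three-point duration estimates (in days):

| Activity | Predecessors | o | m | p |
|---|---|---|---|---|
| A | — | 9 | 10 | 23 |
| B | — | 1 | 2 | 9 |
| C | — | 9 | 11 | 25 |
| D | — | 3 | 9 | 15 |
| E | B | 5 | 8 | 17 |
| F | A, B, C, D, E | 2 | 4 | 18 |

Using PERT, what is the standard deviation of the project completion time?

te_A = (9 + 4·10 + 23)/6 = 72/6 = 12; σ²_A = ((23−9)/6)² = 5.444
te_B = (1 + 4·2 + 9)/6 = 18/6 = 3; σ²_B = ((9−1)/6)² = 1.778
te_C = (9 + 4·11 + 25)/6 = 78/6 = 13; σ²_C = ((25−9)/6)² = 7.111
te_D = (3 + 4·9 + 15)/6 = 54/6 = 9; σ²_D = ((15−3)/6)² = 4.000
te_E = (5 + 4·8 + 17)/6 = 54/6 = 9; σ²_E = ((17−5)/6)² = 4.000
te_F = (2 + 4·4 + 18)/6 = 36/6 = 6; σ²_F = ((18−2)/6)² = 7.111

Forward pass:
ES_A = 0; EF_A = 12
ES_B = 0; EF_B = 3
ES_C = 0; EF_C = 13
ES_D = 0; EF_D = 9
ES_E = 3; EF_E = 3+9 = 12
ES_F = max(EF_A=12, EF_B=3, EF_C=13, EF_D=9, EF_E=12) = 13; EF_F = 13+6 = 19
Expected project duration μ = 19 days. Critical path: C → F.

Variance along critical path = 7.111 + 7.111 = 14.222
σ = √14.222 = 3.771 days

3.77 days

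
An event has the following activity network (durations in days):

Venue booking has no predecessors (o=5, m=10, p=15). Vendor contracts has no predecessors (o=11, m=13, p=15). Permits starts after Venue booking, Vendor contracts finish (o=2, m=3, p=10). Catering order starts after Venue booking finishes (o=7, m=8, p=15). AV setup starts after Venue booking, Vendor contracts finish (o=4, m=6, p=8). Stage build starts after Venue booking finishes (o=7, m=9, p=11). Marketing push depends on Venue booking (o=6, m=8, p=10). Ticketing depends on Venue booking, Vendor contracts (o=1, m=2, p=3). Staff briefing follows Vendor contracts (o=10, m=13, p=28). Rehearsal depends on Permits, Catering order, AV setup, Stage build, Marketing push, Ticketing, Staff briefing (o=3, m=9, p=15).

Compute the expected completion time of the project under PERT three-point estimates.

te_Venue booking = (5 + 4·10 + 15)/6 = 60/6 = 10
te_Vendor contracts = (11 + 4·13 + 15)/6 = 78/6 = 13
te_Permits = (2 + 4·3 + 10)/6 = 24/6 = 4
te_Catering order = (7 + 4·8 + 15)/6 = 54/6 = 9
te_AV setup = (4 + 4·6 + 8)/6 = 36/6 = 6
te_Stage build = (7 + 4·9 + 11)/6 = 54/6 = 9
te_Marketing push = (6 + 4·8 + 10)/6 = 48/6 = 8
te_Ticketing = (1 + 4·2 + 3)/6 = 12/6 = 2
te_Staff briefing = (10 + 4·13 + 28)/6 = 90/6 = 15
te_Rehearsal = (3 + 4·9 + 15)/6 = 54/6 = 9

Forward pass:
ES_Venue booking = 0; EF_Venue booking = 10
ES_Vendor contracts = 0; EF_Vendor contracts = 13
ES_Permits = max(EF_Venue booking=10, EF_Vendor contracts=13) = 13; EF_Permits = 13+4 = 17
ES_Catering order = 10; EF_Catering order = 10+9 = 19
ES_AV setup = max(EF_Venue booking=10, EF_Vendor contracts=13) = 13; EF_AV setup = 13+6 = 19
ES_Stage build = 10; EF_Stage build = 10+9 = 19
ES_Marketing push = 10; EF_Marketing push = 10+8 = 18
ES_Ticketing = max(EF_Venue booking=10, EF_Vendor contracts=13) = 13; EF_Ticketing = 13+2 = 15
ES_Staff briefing = 13; EF_Staff briefing = 13+15 = 28
ES_Rehearsal = max(EF_Permits=17, EF_Catering order=19, EF_AV setup=19, EF_Stage build=19, EF_Marketing push=18, EF_Ticketing=15, EF_Staff briefing=28) = 28; EF_Rehearsal = 28+9 = 37
Expected project duration μ = 37 days. Critical path: Vendor contracts → Staff briefing → Rehearsal.

37 days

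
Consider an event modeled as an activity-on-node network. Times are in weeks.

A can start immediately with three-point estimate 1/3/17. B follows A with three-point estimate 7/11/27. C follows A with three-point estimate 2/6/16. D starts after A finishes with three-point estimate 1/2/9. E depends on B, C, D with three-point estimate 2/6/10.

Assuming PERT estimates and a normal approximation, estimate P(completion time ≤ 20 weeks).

0.186

te_A = (1 + 4·3 + 17)/6 = 30/6 = 5; σ²_A = ((17−1)/6)² = 7.111
te_B = (7 + 4·11 + 27)/6 = 78/6 = 13; σ²_B = ((27−7)/6)² = 11.111
te_C = (2 + 4·6 + 16)/6 = 42/6 = 7; σ²_C = ((16−2)/6)² = 5.444
te_D = (1 + 4·2 + 9)/6 = 18/6 = 3; σ²_D = ((9−1)/6)² = 1.778
te_E = (2 + 4·6 + 10)/6 = 36/6 = 6; σ²_E = ((10−2)/6)² = 1.778

Forward pass:
ES_A = 0; EF_A = 5
ES_B = 5; EF_B = 5+13 = 18
ES_C = 5; EF_C = 5+7 = 12
ES_D = 5; EF_D = 5+3 = 8
ES_E = max(EF_B=18, EF_C=12, EF_D=8) = 18; EF_E = 18+6 = 24
Expected project duration μ = 24 weeks. Critical path: A → B → E.

Variance along critical path = 7.111 + 11.111 + 1.778 = 20.000; σ = √20.000 = 4.472 weeks.
Z = (20 − 24) / 4.472 = -0.894
P(T ≤ 20) = Φ(-0.894) ≈ 0.186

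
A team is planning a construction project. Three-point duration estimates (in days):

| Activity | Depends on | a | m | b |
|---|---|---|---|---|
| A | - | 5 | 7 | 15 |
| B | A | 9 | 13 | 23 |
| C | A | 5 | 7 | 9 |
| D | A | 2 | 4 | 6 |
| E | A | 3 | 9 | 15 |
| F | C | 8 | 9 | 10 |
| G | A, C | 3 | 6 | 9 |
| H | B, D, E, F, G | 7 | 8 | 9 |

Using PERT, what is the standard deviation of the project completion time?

1.86 days

te_A = (5 + 4·7 + 15)/6 = 48/6 = 8; σ²_A = ((15−5)/6)² = 2.778
te_B = (9 + 4·13 + 23)/6 = 84/6 = 14; σ²_B = ((23−9)/6)² = 5.444
te_C = (5 + 4·7 + 9)/6 = 42/6 = 7; σ²_C = ((9−5)/6)² = 0.444
te_D = (2 + 4·4 + 6)/6 = 24/6 = 4; σ²_D = ((6−2)/6)² = 0.444
te_E = (3 + 4·9 + 15)/6 = 54/6 = 9; σ²_E = ((15−3)/6)² = 4.000
te_F = (8 + 4·9 + 10)/6 = 54/6 = 9; σ²_F = ((10−8)/6)² = 0.111
te_G = (3 + 4·6 + 9)/6 = 36/6 = 6; σ²_G = ((9−3)/6)² = 1.000
te_H = (7 + 4·8 + 9)/6 = 48/6 = 8; σ²_H = ((9−7)/6)² = 0.111

Forward pass:
ES_A = 0; EF_A = 8
ES_B = 8; EF_B = 8+14 = 22
ES_C = 8; EF_C = 8+7 = 15
ES_D = 8; EF_D = 8+4 = 12
ES_E = 8; EF_E = 8+9 = 17
ES_F = 15; EF_F = 15+9 = 24
ES_G = max(EF_A=8, EF_C=15) = 15; EF_G = 15+6 = 21
ES_H = max(EF_B=22, EF_D=12, EF_E=17, EF_F=24, EF_G=21) = 24; EF_H = 24+8 = 32
Expected project duration μ = 32 days. Critical path: A → C → F → H.

Variance along critical path = 2.778 + 0.444 + 0.111 + 0.111 = 3.444
σ = √3.444 = 1.856 days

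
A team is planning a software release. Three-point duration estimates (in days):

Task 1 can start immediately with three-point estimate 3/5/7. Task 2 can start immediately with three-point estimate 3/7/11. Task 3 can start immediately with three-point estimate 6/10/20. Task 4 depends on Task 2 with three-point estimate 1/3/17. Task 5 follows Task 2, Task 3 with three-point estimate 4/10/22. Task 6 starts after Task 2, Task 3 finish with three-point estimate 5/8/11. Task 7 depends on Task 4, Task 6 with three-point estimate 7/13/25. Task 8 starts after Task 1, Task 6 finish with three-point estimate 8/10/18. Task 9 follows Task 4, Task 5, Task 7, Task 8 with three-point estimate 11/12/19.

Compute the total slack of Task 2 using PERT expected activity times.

4 days

te_Task 1 = (3 + 4·5 + 7)/6 = 30/6 = 5
te_Task 2 = (3 + 4·7 + 11)/6 = 42/6 = 7
te_Task 3 = (6 + 4·10 + 20)/6 = 66/6 = 11
te_Task 4 = (1 + 4·3 + 17)/6 = 30/6 = 5
te_Task 5 = (4 + 4·10 + 22)/6 = 66/6 = 11
te_Task 6 = (5 + 4·8 + 11)/6 = 48/6 = 8
te_Task 7 = (7 + 4·13 + 25)/6 = 84/6 = 14
te_Task 8 = (8 + 4·10 + 18)/6 = 66/6 = 11
te_Task 9 = (11 + 4·12 + 19)/6 = 78/6 = 13

Forward pass:
ES_Task 1 = 0; EF_Task 1 = 5
ES_Task 2 = 0; EF_Task 2 = 7
ES_Task 3 = 0; EF_Task 3 = 11
ES_Task 4 = 7; EF_Task 4 = 7+5 = 12
ES_Task 5 = max(EF_Task 2=7, EF_Task 3=11) = 11; EF_Task 5 = 11+11 = 22
ES_Task 6 = max(EF_Task 2=7, EF_Task 3=11) = 11; EF_Task 6 = 11+8 = 19
ES_Task 7 = max(EF_Task 4=12, EF_Task 6=19) = 19; EF_Task 7 = 19+14 = 33
ES_Task 8 = max(EF_Task 1=5, EF_Task 6=19) = 19; EF_Task 8 = 19+11 = 30
ES_Task 9 = max(EF_Task 4=12, EF_Task 5=22, EF_Task 7=33, EF_Task 8=30) = 33; EF_Task 9 = 33+13 = 46
Expected project duration μ = 46 days. Critical path: Task 3 → Task 6 → Task 7 → Task 9.

Backward pass:
LF_Task 9 = 46; LS_Task 9 = 46−13 = 33
LF_Task 8 = LS_Task 9 = 33; LS_Task 8 = 33−11 = 22
LF_Task 7 = LS_Task 9 = 33; LS_Task 7 = 33−14 = 19
LF_Task 6 = min(LS_Task 7=19, LS_Task 8=22) = 19; LS_Task 6 = 19−8 = 11
LF_Task 5 = LS_Task 9 = 33; LS_Task 5 = 33−11 = 22
LF_Task 4 = min(LS_Task 7=19, LS_Task 9=33) = 19; LS_Task 4 = 19−5 = 14
LF_Task 3 = min(LS_Task 5=22, LS_Task 6=11) = 11; LS_Task 3 = 11−11 = 0
LF_Task 2 = min(LS_Task 4=14, LS_Task 5=22, LS_Task 6=11) = 11; LS_Task 2 = 11−7 = 4
LF_Task 1 = LS_Task 8 = 22; LS_Task 1 = 22−5 = 17
Slack_Task 2 = LS_Task 2 − ES_Task 2 = 4 − 0 = 4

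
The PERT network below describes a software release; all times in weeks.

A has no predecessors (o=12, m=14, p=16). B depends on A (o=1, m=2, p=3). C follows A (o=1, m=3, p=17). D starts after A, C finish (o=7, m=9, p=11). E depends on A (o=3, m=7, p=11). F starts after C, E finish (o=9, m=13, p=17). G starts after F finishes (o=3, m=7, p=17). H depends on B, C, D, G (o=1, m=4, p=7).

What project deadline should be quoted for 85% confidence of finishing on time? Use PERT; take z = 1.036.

te_A = (12 + 4·14 + 16)/6 = 84/6 = 14; σ²_A = ((16−12)/6)² = 0.444
te_B = (1 + 4·2 + 3)/6 = 12/6 = 2; σ²_B = ((3−1)/6)² = 0.111
te_C = (1 + 4·3 + 17)/6 = 30/6 = 5; σ²_C = ((17−1)/6)² = 7.111
te_D = (7 + 4·9 + 11)/6 = 54/6 = 9; σ²_D = ((11−7)/6)² = 0.444
te_E = (3 + 4·7 + 11)/6 = 42/6 = 7; σ²_E = ((11−3)/6)² = 1.778
te_F = (9 + 4·13 + 17)/6 = 78/6 = 13; σ²_F = ((17−9)/6)² = 1.778
te_G = (3 + 4·7 + 17)/6 = 48/6 = 8; σ²_G = ((17−3)/6)² = 5.444
te_H = (1 + 4·4 + 7)/6 = 24/6 = 4; σ²_H = ((7−1)/6)² = 1.000

Forward pass:
ES_A = 0; EF_A = 14
ES_B = 14; EF_B = 14+2 = 16
ES_C = 14; EF_C = 14+5 = 19
ES_D = max(EF_A=14, EF_C=19) = 19; EF_D = 19+9 = 28
ES_E = 14; EF_E = 14+7 = 21
ES_F = max(EF_C=19, EF_E=21) = 21; EF_F = 21+13 = 34
ES_G = 34; EF_G = 34+8 = 42
ES_H = max(EF_B=16, EF_C=19, EF_D=28, EF_G=42) = 42; EF_H = 42+4 = 46
Expected project duration μ = 46 weeks. Critical path: A → E → F → G → H.

Variance along critical path = 0.444 + 1.778 + 1.778 + 5.444 + 1.000 = 10.444; σ = 3.232 weeks.
D = μ + z·σ = 46 + 1.036·3.232 = 49.3 weeks

49.3 weeks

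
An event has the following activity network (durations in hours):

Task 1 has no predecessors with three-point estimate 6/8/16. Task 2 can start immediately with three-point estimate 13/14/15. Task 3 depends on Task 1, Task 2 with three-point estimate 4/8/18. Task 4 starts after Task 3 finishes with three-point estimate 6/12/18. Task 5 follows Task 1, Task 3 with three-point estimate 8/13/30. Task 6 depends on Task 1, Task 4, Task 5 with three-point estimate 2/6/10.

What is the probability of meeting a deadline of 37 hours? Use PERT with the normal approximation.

te_Task 1 = (6 + 4·8 + 16)/6 = 54/6 = 9; σ²_Task 1 = ((16−6)/6)² = 2.778
te_Task 2 = (13 + 4·14 + 15)/6 = 84/6 = 14; σ²_Task 2 = ((15−13)/6)² = 0.111
te_Task 3 = (4 + 4·8 + 18)/6 = 54/6 = 9; σ²_Task 3 = ((18−4)/6)² = 5.444
te_Task 4 = (6 + 4·12 + 18)/6 = 72/6 = 12; σ²_Task 4 = ((18−6)/6)² = 4.000
te_Task 5 = (8 + 4·13 + 30)/6 = 90/6 = 15; σ²_Task 5 = ((30−8)/6)² = 13.444
te_Task 6 = (2 + 4·6 + 10)/6 = 36/6 = 6; σ²_Task 6 = ((10−2)/6)² = 1.778

Forward pass:
ES_Task 1 = 0; EF_Task 1 = 9
ES_Task 2 = 0; EF_Task 2 = 14
ES_Task 3 = max(EF_Task 1=9, EF_Task 2=14) = 14; EF_Task 3 = 14+9 = 23
ES_Task 4 = 23; EF_Task 4 = 23+12 = 35
ES_Task 5 = max(EF_Task 1=9, EF_Task 3=23) = 23; EF_Task 5 = 23+15 = 38
ES_Task 6 = max(EF_Task 1=9, EF_Task 4=35, EF_Task 5=38) = 38; EF_Task 6 = 38+6 = 44
Expected project duration μ = 44 hours. Critical path: Task 2 → Task 3 → Task 5 → Task 6.

Variance along critical path = 0.111 + 5.444 + 13.444 + 1.778 = 20.778; σ = √20.778 = 4.558 hours.
Z = (37 − 44) / 4.558 = -1.536
P(T ≤ 37) = Φ(-1.536) ≈ 0.062

0.062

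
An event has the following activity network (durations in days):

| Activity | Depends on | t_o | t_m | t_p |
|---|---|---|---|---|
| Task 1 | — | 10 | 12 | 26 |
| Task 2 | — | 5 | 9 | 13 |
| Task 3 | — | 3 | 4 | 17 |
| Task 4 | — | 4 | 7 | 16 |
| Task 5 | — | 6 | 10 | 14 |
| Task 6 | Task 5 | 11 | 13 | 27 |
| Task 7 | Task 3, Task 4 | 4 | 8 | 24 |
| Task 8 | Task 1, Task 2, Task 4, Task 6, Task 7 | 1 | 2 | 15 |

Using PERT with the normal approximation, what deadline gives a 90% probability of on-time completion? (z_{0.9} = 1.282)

te_Task 1 = (10 + 4·12 + 26)/6 = 84/6 = 14; σ²_Task 1 = ((26−10)/6)² = 7.111
te_Task 2 = (5 + 4·9 + 13)/6 = 54/6 = 9; σ²_Task 2 = ((13−5)/6)² = 1.778
te_Task 3 = (3 + 4·4 + 17)/6 = 36/6 = 6; σ²_Task 3 = ((17−3)/6)² = 5.444
te_Task 4 = (4 + 4·7 + 16)/6 = 48/6 = 8; σ²_Task 4 = ((16−4)/6)² = 4.000
te_Task 5 = (6 + 4·10 + 14)/6 = 60/6 = 10; σ²_Task 5 = ((14−6)/6)² = 1.778
te_Task 6 = (11 + 4·13 + 27)/6 = 90/6 = 15; σ²_Task 6 = ((27−11)/6)² = 7.111
te_Task 7 = (4 + 4·8 + 24)/6 = 60/6 = 10; σ²_Task 7 = ((24−4)/6)² = 11.111
te_Task 8 = (1 + 4·2 + 15)/6 = 24/6 = 4; σ²_Task 8 = ((15−1)/6)² = 5.444

Forward pass:
ES_Task 1 = 0; EF_Task 1 = 14
ES_Task 2 = 0; EF_Task 2 = 9
ES_Task 3 = 0; EF_Task 3 = 6
ES_Task 4 = 0; EF_Task 4 = 8
ES_Task 5 = 0; EF_Task 5 = 10
ES_Task 6 = 10; EF_Task 6 = 10+15 = 25
ES_Task 7 = max(EF_Task 3=6, EF_Task 4=8) = 8; EF_Task 7 = 8+10 = 18
ES_Task 8 = max(EF_Task 1=14, EF_Task 2=9, EF_Task 4=8, EF_Task 6=25, EF_Task 7=18) = 25; EF_Task 8 = 25+4 = 29
Expected project duration μ = 29 days. Critical path: Task 5 → Task 6 → Task 8.

Variance along critical path = 1.778 + 7.111 + 5.444 = 14.333; σ = 3.786 days.
D = μ + z·σ = 29 + 1.282·3.786 = 33.9 days

33.9 days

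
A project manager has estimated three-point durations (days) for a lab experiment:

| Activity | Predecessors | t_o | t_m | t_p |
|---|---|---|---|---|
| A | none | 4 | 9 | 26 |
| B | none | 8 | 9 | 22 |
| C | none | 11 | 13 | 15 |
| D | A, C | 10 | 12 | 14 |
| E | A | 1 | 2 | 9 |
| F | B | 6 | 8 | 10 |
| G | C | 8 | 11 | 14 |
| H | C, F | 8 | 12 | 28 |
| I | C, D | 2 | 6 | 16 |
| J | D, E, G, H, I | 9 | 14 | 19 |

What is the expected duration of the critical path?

te_A = (4 + 4·9 + 26)/6 = 66/6 = 11
te_B = (8 + 4·9 + 22)/6 = 66/6 = 11
te_C = (11 + 4·13 + 15)/6 = 78/6 = 13
te_D = (10 + 4·12 + 14)/6 = 72/6 = 12
te_E = (1 + 4·2 + 9)/6 = 18/6 = 3
te_F = (6 + 4·8 + 10)/6 = 48/6 = 8
te_G = (8 + 4·11 + 14)/6 = 66/6 = 11
te_H = (8 + 4·12 + 28)/6 = 84/6 = 14
te_I = (2 + 4·6 + 16)/6 = 42/6 = 7
te_J = (9 + 4·14 + 19)/6 = 84/6 = 14

Forward pass:
ES_A = 0; EF_A = 11
ES_B = 0; EF_B = 11
ES_C = 0; EF_C = 13
ES_D = max(EF_A=11, EF_C=13) = 13; EF_D = 13+12 = 25
ES_E = 11; EF_E = 11+3 = 14
ES_F = 11; EF_F = 11+8 = 19
ES_G = 13; EF_G = 13+11 = 24
ES_H = max(EF_C=13, EF_F=19) = 19; EF_H = 19+14 = 33
ES_I = max(EF_C=13, EF_D=25) = 25; EF_I = 25+7 = 32
ES_J = max(EF_D=25, EF_E=14, EF_G=24, EF_H=33, EF_I=32) = 33; EF_J = 33+14 = 47
Expected project duration μ = 47 days. Critical path: B → F → H → J.

47 days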